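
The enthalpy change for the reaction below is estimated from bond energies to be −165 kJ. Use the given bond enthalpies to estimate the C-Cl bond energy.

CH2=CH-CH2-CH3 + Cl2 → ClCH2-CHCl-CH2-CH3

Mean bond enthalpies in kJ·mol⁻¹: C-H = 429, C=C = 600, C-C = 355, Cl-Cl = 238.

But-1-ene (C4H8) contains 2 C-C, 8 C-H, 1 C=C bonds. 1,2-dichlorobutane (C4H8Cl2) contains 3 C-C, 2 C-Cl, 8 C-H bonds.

D(C-Cl) ≈ 324 kJ/mol

Let D be the C-Cl bond energy.
Σ(broken) = 2×355 + 8×429 + 1×600 + 1×238 = 4980
Σ(formed) = 3×355 + 2×D + 8×429 = 4497 + 2D
ΔH = Σ(broken) − Σ(formed) = (4980) − (4497 + 2D) = +483 − 2D
Setting this equal to −165 kJ gives 2D = 648, so D = 324 kJ/mol.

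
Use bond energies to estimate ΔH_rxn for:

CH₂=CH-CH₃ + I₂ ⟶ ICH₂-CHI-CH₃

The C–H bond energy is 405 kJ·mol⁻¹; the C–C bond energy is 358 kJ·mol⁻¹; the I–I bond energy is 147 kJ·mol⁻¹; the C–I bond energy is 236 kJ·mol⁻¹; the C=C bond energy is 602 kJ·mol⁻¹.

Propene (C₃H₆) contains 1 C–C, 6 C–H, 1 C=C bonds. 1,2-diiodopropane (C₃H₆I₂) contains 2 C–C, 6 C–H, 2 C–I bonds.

ΔH ≈ −81 kJ

Bonds broken (reactants):
  C–C: 1 × 358 = 358
  C–H: 6 × 405 = 2430
  C=C: 1 × 602 = 602
  I–I: 1 × 147 = 147
  Σ(broken) = 3537 kJ
Bonds formed (products):
  C–C: 2 × 358 = 716
  C–H: 6 × 405 = 2430
  C–I: 2 × 236 = 472
  Σ(formed) = 3618 kJ
ΔH = Σ(broken) − Σ(formed) = 3537 − 3618 = −81 kJ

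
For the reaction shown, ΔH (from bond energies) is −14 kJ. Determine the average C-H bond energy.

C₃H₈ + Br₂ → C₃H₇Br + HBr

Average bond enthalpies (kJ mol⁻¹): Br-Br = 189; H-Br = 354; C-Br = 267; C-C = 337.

Let D be the C-H bond energy.
Σ(broken) = 1×189 + 2×337 + 8×D = 863 + 8D
Σ(formed) = 1×267 + 2×337 + 7×D + 1×354 = 1295 + 7D
ΔH = Σ(broken) − Σ(formed) = (863 + 8D) − (1295 + 7D) = −432 + D
Setting this equal to −14 kJ gives D = 418 kJ/mol.

D(C-H) ≈ 418 kJ/mol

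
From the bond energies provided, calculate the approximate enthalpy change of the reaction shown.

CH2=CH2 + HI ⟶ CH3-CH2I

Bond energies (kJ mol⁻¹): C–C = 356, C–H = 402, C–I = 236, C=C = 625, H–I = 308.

ΔH ≈ −61 kJ

Bonds broken (reactants):
  C–H: 4 × 402 = 1608
  C=C: 1 × 625 = 625
  H–I: 1 × 308 = 308
  Σ(broken) = 2541 kJ
Bonds formed (products):
  C–C: 1 × 356 = 356
  C–H: 5 × 402 = 2010
  C–I: 1 × 236 = 236
  Σ(formed) = 2602 kJ
ΔH = Σ(broken) − Σ(formed) = 2541 − 2602 = −61 kJ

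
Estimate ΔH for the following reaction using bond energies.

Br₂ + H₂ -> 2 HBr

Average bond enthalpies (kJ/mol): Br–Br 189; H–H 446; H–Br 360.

Bonds broken (reactants):
  Br–Br: 1 × 189 = 189
  H–H: 1 × 446 = 446
  Σ(broken) = 635 kJ
Bonds formed (products):
  H–Br: 2 × 360 = 720
  Σ(formed) = 720 kJ
ΔH = Σ(broken) − Σ(formed) = 635 − 720 = −85 kJ

ΔH ≈ −85 kJ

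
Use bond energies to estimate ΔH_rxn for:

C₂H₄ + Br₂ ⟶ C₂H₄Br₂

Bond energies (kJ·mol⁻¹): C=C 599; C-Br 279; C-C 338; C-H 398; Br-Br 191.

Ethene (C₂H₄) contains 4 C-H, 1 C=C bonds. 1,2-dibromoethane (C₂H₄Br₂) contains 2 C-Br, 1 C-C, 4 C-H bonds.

ΔH ≈ −106 kJ

Bonds broken (reactants):
  Br-Br: 1 × 191 = 191
  C-H: 4 × 398 = 1592
  C=C: 1 × 599 = 599
  Σ(broken) = 2382 kJ
Bonds formed (products):
  C-Br: 2 × 279 = 558
  C-C: 1 × 338 = 338
  C-H: 4 × 398 = 1592
  Σ(formed) = 2488 kJ
ΔH = Σ(broken) − Σ(formed) = 2382 − 2488 = −106 kJ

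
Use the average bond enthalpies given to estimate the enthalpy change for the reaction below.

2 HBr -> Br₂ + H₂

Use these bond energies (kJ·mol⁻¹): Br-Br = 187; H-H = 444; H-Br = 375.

Bonds broken (reactants):
  H-Br: 2 × 375 = 750
  Σ(broken) = 750 kJ
Bonds formed (products):
  Br-Br: 1 × 187 = 187
  H-H: 1 × 444 = 444
  Σ(formed) = 631 kJ
ΔH = Σ(broken) − Σ(formed) = 750 − 631 = +119 kJ

ΔH ≈ +119 kJ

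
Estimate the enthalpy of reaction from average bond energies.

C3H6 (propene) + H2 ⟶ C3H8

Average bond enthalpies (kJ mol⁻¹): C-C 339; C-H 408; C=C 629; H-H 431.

Bonds broken (reactants):
  C-C: 1 × 339 = 339
  C-H: 6 × 408 = 2448
  C=C: 1 × 629 = 629
  H-H: 1 × 431 = 431
  Σ(broken) = 3847 kJ
Bonds formed (products):
  C-C: 2 × 339 = 678
  C-H: 8 × 408 = 3264
  Σ(formed) = 3942 kJ
ΔH = Σ(broken) − Σ(formed) = 3847 − 3942 = −95 kJ

ΔH ≈ −95 kJ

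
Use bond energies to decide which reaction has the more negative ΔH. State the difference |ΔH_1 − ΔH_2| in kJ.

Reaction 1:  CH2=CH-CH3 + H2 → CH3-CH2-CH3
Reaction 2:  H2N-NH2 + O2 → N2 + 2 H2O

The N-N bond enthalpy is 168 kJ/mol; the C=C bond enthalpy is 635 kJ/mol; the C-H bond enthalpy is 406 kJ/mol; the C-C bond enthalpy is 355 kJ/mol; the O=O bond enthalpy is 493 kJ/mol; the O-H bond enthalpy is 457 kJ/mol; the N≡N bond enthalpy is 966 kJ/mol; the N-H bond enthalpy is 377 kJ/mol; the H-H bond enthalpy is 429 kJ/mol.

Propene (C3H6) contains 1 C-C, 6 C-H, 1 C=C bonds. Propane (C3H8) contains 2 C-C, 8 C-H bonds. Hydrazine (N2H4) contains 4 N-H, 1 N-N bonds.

Reaction 2, by 522 kJ

Reaction 1:
  Bonds broken (reactants):
    C-C: 1 × 355 = 355
    C-H: 6 × 406 = 2436
    C=C: 1 × 635 = 635
    H-H: 1 × 429 = 429
    Σ(broken) = 3855 kJ
  Bonds formed (products):
    C-C: 2 × 355 = 710
    C-H: 8 × 406 = 3248
    Σ(formed) = 3958 kJ
  ΔH_1 = 3855 − 3958 = −103 kJ
Reaction 2:
  Bonds broken (reactants):
    N-H: 4 × 377 = 1508
    N-N: 1 × 168 = 168
    O=O: 1 × 493 = 493
    Σ(broken) = 2169 kJ
  Bonds formed (products):
    N≡N: 1 × 966 = 966
    O-H: 4 × 457 = 1828
    Σ(formed) = 2794 kJ
  ΔH_2 = 2169 − 2794 = −625 kJ
ΔH_1 − ΔH_2 = +522 kJ, so reaction 2 has the more negative ΔH; |ΔH_1 − ΔH_2| = 522 kJ.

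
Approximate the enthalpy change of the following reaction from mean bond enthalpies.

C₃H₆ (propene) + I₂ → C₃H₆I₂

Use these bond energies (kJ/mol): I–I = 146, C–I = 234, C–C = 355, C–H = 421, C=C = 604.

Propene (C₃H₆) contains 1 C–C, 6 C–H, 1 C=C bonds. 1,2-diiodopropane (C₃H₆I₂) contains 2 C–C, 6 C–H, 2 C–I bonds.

ΔH ≈ −73 kJ

Bonds broken (reactants):
  C–C: 1 × 355 = 355
  C–H: 6 × 421 = 2526
  C=C: 1 × 604 = 604
  I–I: 1 × 146 = 146
  Σ(broken) = 3631 kJ
Bonds formed (products):
  C–C: 2 × 355 = 710
  C–H: 6 × 421 = 2526
  C–I: 2 × 234 = 468
  Σ(formed) = 3704 kJ
ΔH = Σ(broken) − Σ(formed) = 3631 − 3704 = −73 kJ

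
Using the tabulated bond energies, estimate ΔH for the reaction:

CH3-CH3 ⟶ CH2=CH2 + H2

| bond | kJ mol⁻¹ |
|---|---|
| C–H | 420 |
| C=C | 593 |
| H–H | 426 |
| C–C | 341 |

Bonds broken (reactants):
  C–C: 1 × 341 = 341
  C–H: 6 × 420 = 2520
  Σ(broken) = 2861 kJ
Bonds formed (products):
  C–H: 4 × 420 = 1680
  C=C: 1 × 593 = 593
  H–H: 1 × 426 = 426
  Σ(formed) = 2699 kJ
ΔH = Σ(broken) − Σ(formed) = 2861 − 2699 = +162 kJ

ΔH ≈ +162 kJ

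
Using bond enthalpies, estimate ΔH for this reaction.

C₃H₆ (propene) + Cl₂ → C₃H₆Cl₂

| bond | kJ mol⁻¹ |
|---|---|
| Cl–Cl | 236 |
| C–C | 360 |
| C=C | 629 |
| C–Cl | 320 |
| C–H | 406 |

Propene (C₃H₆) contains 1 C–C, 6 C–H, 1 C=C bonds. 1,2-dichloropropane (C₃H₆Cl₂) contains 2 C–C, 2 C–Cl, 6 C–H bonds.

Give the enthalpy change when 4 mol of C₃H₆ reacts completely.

ΔH = −540 kJ

Bonds broken (reactants):
  C–C: 1 × 360 = 360
  C–H: 6 × 406 = 2436
  C=C: 1 × 629 = 629
  Cl–Cl: 1 × 236 = 236
  Σ(broken) = 3661 kJ
Bonds formed (products):
  C–C: 2 × 360 = 720
  C–Cl: 2 × 320 = 640
  C–H: 6 × 406 = 2436
  Σ(formed) = 3796 kJ
ΔH = Σ(broken) − Σ(formed) = 3661 − 3796 = −135 kJ
For 4× the reaction as written: 4 × (−135) = −540 kJ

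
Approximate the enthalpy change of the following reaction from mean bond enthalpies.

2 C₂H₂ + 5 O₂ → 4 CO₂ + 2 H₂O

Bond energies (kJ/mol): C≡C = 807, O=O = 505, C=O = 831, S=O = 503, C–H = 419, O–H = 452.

Bonds broken (reactants):
  C≡C: 2 × 807 = 1614
  C–H: 4 × 419 = 1676
  O=O: 5 × 505 = 2525
  Σ(broken) = 5815 kJ
Bonds formed (products):
  C=O: 8 × 831 = 6648
  O–H: 4 × 452 = 1808
  Σ(formed) = 8456 kJ
ΔH = Σ(broken) − Σ(formed) = 5815 − 8456 = −2641 kJ

ΔH ≈ −2641 kJ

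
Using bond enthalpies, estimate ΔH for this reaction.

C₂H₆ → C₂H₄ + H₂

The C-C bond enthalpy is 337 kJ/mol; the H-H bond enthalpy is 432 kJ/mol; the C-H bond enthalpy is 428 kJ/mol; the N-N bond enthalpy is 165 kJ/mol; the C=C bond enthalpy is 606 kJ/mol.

Bonds broken (reactants):
  C-C: 1 × 337 = 337
  C-H: 6 × 428 = 2568
  Σ(broken) = 2905 kJ
Bonds formed (products):
  C-H: 4 × 428 = 1712
  C=C: 1 × 606 = 606
  H-H: 1 × 432 = 432
  Σ(formed) = 2750 kJ
ΔH = Σ(broken) − Σ(formed) = 2905 − 2750 = +155 kJ

ΔH ≈ +155 kJ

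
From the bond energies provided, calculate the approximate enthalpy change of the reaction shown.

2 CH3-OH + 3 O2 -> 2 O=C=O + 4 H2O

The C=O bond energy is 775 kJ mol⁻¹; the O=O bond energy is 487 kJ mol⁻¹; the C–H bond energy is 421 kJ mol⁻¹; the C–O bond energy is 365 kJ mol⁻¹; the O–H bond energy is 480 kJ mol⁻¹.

Bonds broken (reactants):
  C–H: 6 × 421 = 2526
  C–O: 2 × 365 = 730
  O–H: 2 × 480 = 960
  O=O: 3 × 487 = 1461
  Σ(broken) = 5677 kJ
Bonds formed (products):
  C=O: 4 × 775 = 3100
  O–H: 8 × 480 = 3840
  Σ(formed) = 6940 kJ
ΔH = Σ(broken) − Σ(formed) = 5677 − 6940 = −1263 kJ

ΔH ≈ −1263 kJ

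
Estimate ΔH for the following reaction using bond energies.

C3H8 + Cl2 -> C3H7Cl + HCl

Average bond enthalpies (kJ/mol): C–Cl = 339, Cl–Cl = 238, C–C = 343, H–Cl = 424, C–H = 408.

ΔH ≈ −117 kJ

Bonds broken (reactants):
  C–C: 2 × 343 = 686
  C–H: 8 × 408 = 3264
  Cl–Cl: 1 × 238 = 238
  Σ(broken) = 4188 kJ
Bonds formed (products):
  C–C: 2 × 343 = 686
  C–Cl: 1 × 339 = 339
  C–H: 7 × 408 = 2856
  H–Cl: 1 × 424 = 424
  Σ(formed) = 4305 kJ
ΔH = Σ(broken) − Σ(formed) = 4188 − 4305 = −117 kJ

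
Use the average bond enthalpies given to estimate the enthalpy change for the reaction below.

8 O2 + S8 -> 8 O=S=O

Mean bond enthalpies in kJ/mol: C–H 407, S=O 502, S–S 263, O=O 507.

ΔH ≈ −1872 kJ

Bonds broken (reactants):
  O=O: 8 × 507 = 4056
  S–S: 8 × 263 = 2104
  Σ(broken) = 6160 kJ
Bonds formed (products):
  S=O: 16 × 502 = 8032
  Σ(formed) = 8032 kJ
ΔH = Σ(broken) − Σ(formed) = 6160 − 8032 = −1872 kJ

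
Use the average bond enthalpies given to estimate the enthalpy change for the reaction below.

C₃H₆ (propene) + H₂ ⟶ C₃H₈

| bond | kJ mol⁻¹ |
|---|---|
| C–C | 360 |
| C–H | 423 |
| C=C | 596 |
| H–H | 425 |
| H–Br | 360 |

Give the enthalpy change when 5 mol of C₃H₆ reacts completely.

Bonds broken (reactants):
  C–C: 1 × 360 = 360
  C–H: 6 × 423 = 2538
  C=C: 1 × 596 = 596
  H–H: 1 × 425 = 425
  Σ(broken) = 3919 kJ
Bonds formed (products):
  C–C: 2 × 360 = 720
  C–H: 8 × 423 = 3384
  Σ(formed) = 4104 kJ
ΔH = Σ(broken) − Σ(formed) = 3919 − 4104 = −185 kJ
For 5× the reaction as written: 5 × (−185) = −925 kJ

ΔH = −925 kJ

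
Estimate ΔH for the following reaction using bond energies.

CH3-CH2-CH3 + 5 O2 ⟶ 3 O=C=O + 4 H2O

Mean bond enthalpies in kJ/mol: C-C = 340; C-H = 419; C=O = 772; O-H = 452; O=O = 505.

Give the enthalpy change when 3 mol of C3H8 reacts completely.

ΔH = −5073 kJ

Bonds broken (reactants):
  C-C: 2 × 340 = 680
  C-H: 8 × 419 = 3352
  O=O: 5 × 505 = 2525
  Σ(broken) = 6557 kJ
Bonds formed (products):
  C=O: 6 × 772 = 4632
  O-H: 8 × 452 = 3616
  Σ(formed) = 8248 kJ
ΔH = Σ(broken) − Σ(formed) = 6557 − 8248 = −1691 kJ
For 3× the reaction as written: 3 × (−1691) = −5073 kJ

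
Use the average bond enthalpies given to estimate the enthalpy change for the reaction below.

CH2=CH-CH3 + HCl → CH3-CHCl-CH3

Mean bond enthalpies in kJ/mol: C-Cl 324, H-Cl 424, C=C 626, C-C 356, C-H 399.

Bonds broken (reactants):
  C-C: 1 × 356 = 356
  C-H: 6 × 399 = 2394
  C=C: 1 × 626 = 626
  H-Cl: 1 × 424 = 424
  Σ(broken) = 3800 kJ
Bonds formed (products):
  C-C: 2 × 356 = 712
  C-Cl: 1 × 324 = 324
  C-H: 7 × 399 = 2793
  Σ(formed) = 3829 kJ
ΔH = Σ(broken) − Σ(formed) = 3800 − 3829 = −29 kJ

ΔH ≈ −29 kJ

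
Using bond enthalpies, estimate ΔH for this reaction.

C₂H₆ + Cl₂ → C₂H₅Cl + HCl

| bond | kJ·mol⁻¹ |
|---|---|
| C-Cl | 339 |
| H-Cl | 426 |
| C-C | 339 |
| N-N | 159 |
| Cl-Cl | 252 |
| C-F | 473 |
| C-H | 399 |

Bonds broken (reactants):
  C-C: 1 × 339 = 339
  C-H: 6 × 399 = 2394
  Cl-Cl: 1 × 252 = 252
  Σ(broken) = 2985 kJ
Bonds formed (products):
  C-C: 1 × 339 = 339
  C-Cl: 1 × 339 = 339
  C-H: 5 × 399 = 1995
  H-Cl: 1 × 426 = 426
  Σ(formed) = 3099 kJ
ΔH = Σ(broken) − Σ(formed) = 2985 − 3099 = −114 kJ

ΔH ≈ −114 kJ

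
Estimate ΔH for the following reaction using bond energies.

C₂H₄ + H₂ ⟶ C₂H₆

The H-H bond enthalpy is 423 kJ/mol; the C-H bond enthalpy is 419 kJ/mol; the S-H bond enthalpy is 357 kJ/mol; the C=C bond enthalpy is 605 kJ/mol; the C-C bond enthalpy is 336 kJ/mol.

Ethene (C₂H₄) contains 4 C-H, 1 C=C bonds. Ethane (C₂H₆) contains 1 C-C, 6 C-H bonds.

ΔH ≈ −146 kJ

Bonds broken (reactants):
  C-H: 4 × 419 = 1676
  C=C: 1 × 605 = 605
  H-H: 1 × 423 = 423
  Σ(broken) = 2704 kJ
Bonds formed (products):
  C-C: 1 × 336 = 336
  C-H: 6 × 419 = 2514
  Σ(formed) = 2850 kJ
ΔH = Σ(broken) − Σ(formed) = 2704 − 2850 = −146 kJ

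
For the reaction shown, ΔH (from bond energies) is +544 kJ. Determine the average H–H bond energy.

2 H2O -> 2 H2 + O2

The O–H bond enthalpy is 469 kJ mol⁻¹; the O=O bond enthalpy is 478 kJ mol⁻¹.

D(H–H) ≈ 427 kJ/mol

Let D be the H–H bond energy.
Σ(broken) = 4×469 = 1876
Σ(formed) = 2×D + 1×478 = 478 + 2D
ΔH = Σ(broken) − Σ(formed) = (1876) − (478 + 2D) = +1398 − 2D
Setting this equal to +544 kJ gives 2D = 854, so D = 427 kJ/mol.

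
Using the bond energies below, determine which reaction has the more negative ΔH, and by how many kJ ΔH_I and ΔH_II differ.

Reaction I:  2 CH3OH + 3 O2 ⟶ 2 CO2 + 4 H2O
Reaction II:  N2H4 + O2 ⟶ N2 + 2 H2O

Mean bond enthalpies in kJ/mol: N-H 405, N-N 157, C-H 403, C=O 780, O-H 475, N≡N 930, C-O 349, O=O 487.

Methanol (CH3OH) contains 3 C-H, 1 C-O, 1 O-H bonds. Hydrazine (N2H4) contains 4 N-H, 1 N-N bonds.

Reaction I, by 827 kJ

Reaction I:
  Bonds broken (reactants):
    C-H: 6 × 403 = 2418
    C-O: 2 × 349 = 698
    O-H: 2 × 475 = 950
    O=O: 3 × 487 = 1461
    Σ(broken) = 5527 kJ
  Bonds formed (products):
    C=O: 4 × 780 = 3120
    O-H: 8 × 475 = 3800
    Σ(formed) = 6920 kJ
  ΔH_I = 5527 − 6920 = −1393 kJ
Reaction II:
  Bonds broken (reactants):
    N-H: 4 × 405 = 1620
    N-N: 1 × 157 = 157
    O=O: 1 × 487 = 487
    Σ(broken) = 2264 kJ
  Bonds formed (products):
    N≡N: 1 × 930 = 930
    O-H: 4 × 475 = 1900
    Σ(formed) = 2830 kJ
  ΔH_II = 2264 − 2830 = −566 kJ
ΔH_I − ΔH_II = −827 kJ, so reaction I has the more negative ΔH; |ΔH_I − ΔH_II| = 827 kJ.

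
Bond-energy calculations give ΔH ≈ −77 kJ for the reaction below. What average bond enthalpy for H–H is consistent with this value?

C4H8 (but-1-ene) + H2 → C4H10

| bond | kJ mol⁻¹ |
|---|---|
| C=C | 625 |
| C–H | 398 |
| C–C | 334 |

Let D be the H–H bond energy.
Σ(broken) = 2×334 + 8×398 + 1×625 + 1×D = 4477 + D
Σ(formed) = 3×334 + 10×398 = 4982
ΔH = Σ(broken) − Σ(formed) = (4477 + D) − (4982) = −505 + D
Setting this equal to −77 kJ gives D = 428 kJ/mol.

D(H–H) ≈ 428 kJ/mol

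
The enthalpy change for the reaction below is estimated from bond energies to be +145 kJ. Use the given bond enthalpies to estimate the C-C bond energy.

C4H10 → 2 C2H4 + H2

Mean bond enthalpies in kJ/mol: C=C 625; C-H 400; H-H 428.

D(C-C) ≈ 341 kJ/mol

Let D be the C-C bond energy.
Σ(broken) = 3×D + 10×400 = 4000 + 3D
Σ(formed) = 8×400 + 2×625 + 1×428 = 4878
ΔH = Σ(broken) − Σ(formed) = (4000 + 3D) − (4878) = −878 + 3D
Setting this equal to +145 kJ gives 3D = 1023, so D = 341 kJ/mol.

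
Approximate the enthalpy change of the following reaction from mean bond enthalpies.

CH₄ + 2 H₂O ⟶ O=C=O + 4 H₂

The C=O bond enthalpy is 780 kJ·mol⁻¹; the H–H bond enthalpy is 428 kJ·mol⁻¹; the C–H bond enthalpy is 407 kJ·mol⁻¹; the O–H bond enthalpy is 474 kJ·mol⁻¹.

Bonds broken (reactants):
  C–H: 4 × 407 = 1628
  O–H: 4 × 474 = 1896
  Σ(broken) = 3524 kJ
Bonds formed (products):
  C=O: 2 × 780 = 1560
  H–H: 4 × 428 = 1712
  Σ(formed) = 3272 kJ
ΔH = Σ(broken) − Σ(formed) = 3524 − 3272 = +252 kJ

ΔH ≈ +252 kJ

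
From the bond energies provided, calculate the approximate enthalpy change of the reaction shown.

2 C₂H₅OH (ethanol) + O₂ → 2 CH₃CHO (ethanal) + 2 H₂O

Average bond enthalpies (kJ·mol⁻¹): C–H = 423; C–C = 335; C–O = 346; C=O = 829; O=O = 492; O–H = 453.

ΔH ≈ −534 kJ

Bonds broken (reactants):
  C–C: 2 × 335 = 670
  C–H: 10 × 423 = 4230
  C–O: 2 × 346 = 692
  O–H: 2 × 453 = 906
  O=O: 1 × 492 = 492
  Σ(broken) = 6990 kJ
Bonds formed (products):
  C–C: 2 × 335 = 670
  C–H: 8 × 423 = 3384
  C=O: 2 × 829 = 1658
  O–H: 4 × 453 = 1812
  Σ(formed) = 7524 kJ
ΔH = Σ(broken) − Σ(formed) = 6990 − 7524 = −534 kJ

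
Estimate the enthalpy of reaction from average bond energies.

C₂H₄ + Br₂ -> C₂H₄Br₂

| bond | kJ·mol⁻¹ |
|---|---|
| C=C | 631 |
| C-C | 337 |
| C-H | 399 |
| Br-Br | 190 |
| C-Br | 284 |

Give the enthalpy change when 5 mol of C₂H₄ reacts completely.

Bonds broken (reactants):
  Br-Br: 1 × 190 = 190
  C-H: 4 × 399 = 1596
  C=C: 1 × 631 = 631
  Σ(broken) = 2417 kJ
Bonds formed (products):
  C-Br: 2 × 284 = 568
  C-C: 1 × 337 = 337
  C-H: 4 × 399 = 1596
  Σ(formed) = 2501 kJ
ΔH = Σ(broken) − Σ(formed) = 2417 − 2501 = −84 kJ
For 5× the reaction as written: 5 × (−84) = −420 kJ

ΔH = −420 kJ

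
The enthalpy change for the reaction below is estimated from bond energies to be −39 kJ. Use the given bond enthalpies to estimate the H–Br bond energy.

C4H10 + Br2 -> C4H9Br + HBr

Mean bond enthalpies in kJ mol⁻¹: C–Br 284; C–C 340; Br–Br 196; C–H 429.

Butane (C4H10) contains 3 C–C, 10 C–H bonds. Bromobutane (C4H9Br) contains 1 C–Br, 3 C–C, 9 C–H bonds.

Let D be the H–Br bond energy.
Σ(broken) = 1×196 + 3×340 + 10×429 = 5506
Σ(formed) = 1×284 + 3×340 + 9×429 + 1×D = 5165 + D
ΔH = Σ(broken) − Σ(formed) = (5506) − (5165 + D) = +341 − D
Setting this equal to −39 kJ gives D = 380 kJ/mol.

D(H–Br) ≈ 380 kJ/mol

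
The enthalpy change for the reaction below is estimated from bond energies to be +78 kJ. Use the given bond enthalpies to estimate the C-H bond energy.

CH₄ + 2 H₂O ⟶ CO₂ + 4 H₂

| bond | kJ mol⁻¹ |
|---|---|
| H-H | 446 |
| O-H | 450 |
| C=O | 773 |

Let D be the C-H bond energy.
Σ(broken) = 4×D + 4×450 = 1800 + 4D
Σ(formed) = 2×773 + 4×446 = 3330
ΔH = Σ(broken) − Σ(formed) = (1800 + 4D) − (3330) = −1530 + 4D
Setting this equal to +78 kJ gives 4D = 1608, so D = 402 kJ/mol.

D(C-H) ≈ 402 kJ/mol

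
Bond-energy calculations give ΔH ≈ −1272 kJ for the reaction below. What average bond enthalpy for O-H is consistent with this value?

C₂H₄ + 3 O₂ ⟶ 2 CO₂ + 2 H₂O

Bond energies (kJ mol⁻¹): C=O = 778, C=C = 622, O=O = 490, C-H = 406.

D(O-H) ≈ 469 kJ/mol

Let D be the O-H bond energy.
Σ(broken) = 4×406 + 1×622 + 3×490 = 3716
Σ(formed) = 4×778 + 4×D = 3112 + 4D
ΔH = Σ(broken) − Σ(formed) = (3716) − (3112 + 4D) = +604 − 4D
Setting this equal to −1272 kJ gives 4D = 1876, so D = 469 kJ/mol.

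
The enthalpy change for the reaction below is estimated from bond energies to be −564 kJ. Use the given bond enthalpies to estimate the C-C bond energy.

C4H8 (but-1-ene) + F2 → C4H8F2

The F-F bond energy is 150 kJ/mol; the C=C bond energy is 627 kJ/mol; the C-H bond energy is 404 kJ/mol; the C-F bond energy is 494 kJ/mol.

Let D be the C-C bond energy.
Σ(broken) = 2×D + 8×404 + 1×627 + 1×150 = 4009 + 2D
Σ(formed) = 3×D + 2×494 + 8×404 = 4220 + 3D
ΔH = Σ(broken) − Σ(formed) = (4009 + 2D) − (4220 + 3D) = −211 − D
Setting this equal to −564 kJ gives D = 353 kJ/mol.

D(C-C) ≈ 353 kJ/mol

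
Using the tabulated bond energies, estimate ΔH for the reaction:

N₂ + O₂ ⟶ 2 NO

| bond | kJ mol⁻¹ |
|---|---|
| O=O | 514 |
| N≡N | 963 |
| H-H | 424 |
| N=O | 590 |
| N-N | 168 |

Bonds broken (reactants):
  N≡N: 1 × 963 = 963
  O=O: 1 × 514 = 514
  Σ(broken) = 1477 kJ
Bonds formed (products):
  N=O: 2 × 590 = 1180
  Σ(formed) = 1180 kJ
ΔH = Σ(broken) − Σ(formed) = 1477 − 1180 = +297 kJ

ΔH ≈ +297 kJ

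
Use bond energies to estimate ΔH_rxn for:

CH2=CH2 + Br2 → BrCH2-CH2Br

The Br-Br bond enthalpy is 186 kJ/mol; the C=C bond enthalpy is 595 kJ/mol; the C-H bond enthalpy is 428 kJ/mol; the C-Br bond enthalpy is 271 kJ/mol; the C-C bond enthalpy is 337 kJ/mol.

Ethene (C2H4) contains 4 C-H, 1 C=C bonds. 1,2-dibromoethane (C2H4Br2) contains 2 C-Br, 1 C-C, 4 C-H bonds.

Bonds broken (reactants):
  Br-Br: 1 × 186 = 186
  C-H: 4 × 428 = 1712
  C=C: 1 × 595 = 595
  Σ(broken) = 2493 kJ
Bonds formed (products):
  C-Br: 2 × 271 = 542
  C-C: 1 × 337 = 337
  C-H: 4 × 428 = 1712
  Σ(formed) = 2591 kJ
ΔH = Σ(broken) − Σ(formed) = 2493 − 2591 = −98 kJ

ΔH ≈ −98 kJ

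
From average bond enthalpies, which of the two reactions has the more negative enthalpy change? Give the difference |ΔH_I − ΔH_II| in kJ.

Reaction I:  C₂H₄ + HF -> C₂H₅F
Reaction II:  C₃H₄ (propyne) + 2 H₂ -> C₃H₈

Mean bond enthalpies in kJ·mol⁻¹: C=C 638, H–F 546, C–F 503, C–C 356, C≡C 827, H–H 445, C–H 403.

Reaction II, by 173 kJ

Reaction I:
  Bonds broken (reactants):
    C–H: 4 × 403 = 1612
    C=C: 1 × 638 = 638
    H–F: 1 × 546 = 546
    Σ(broken) = 2796 kJ
  Bonds formed (products):
    C–C: 1 × 356 = 356
    C–F: 1 × 503 = 503
    C–H: 5 × 403 = 2015
    Σ(formed) = 2874 kJ
  ΔH_I = 2796 − 2874 = −78 kJ
Reaction II:
  Bonds broken (reactants):
    C≡C: 1 × 827 = 827
    C–C: 1 × 356 = 356
    C–H: 4 × 403 = 1612
    H–H: 2 × 445 = 890
    Σ(broken) = 3685 kJ
  Bonds formed (products):
    C–C: 2 × 356 = 712
    C–H: 8 × 403 = 3224
    Σ(formed) = 3936 kJ
  ΔH_II = 3685 − 3936 = −251 kJ
ΔH_I − ΔH_II = +173 kJ, so reaction II has the more negative ΔH; |ΔH_I − ΔH_II| = 173 kJ.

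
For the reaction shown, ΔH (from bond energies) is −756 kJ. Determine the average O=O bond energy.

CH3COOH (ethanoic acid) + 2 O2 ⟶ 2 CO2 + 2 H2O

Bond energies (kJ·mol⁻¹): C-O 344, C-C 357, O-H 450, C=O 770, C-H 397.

D(O=O) ≈ 506 kJ/mol

Let D be the O=O bond energy.
Σ(broken) = 1×357 + 3×397 + 1×344 + 1×770 + 1×450 + 2×D = 3112 + 2D
Σ(formed) = 4×770 + 4×450 = 4880
ΔH = Σ(broken) − Σ(formed) = (3112 + 2D) − (4880) = −1768 + 2D
Setting this equal to −756 kJ gives 2D = 1012, so D = 506 kJ/mol.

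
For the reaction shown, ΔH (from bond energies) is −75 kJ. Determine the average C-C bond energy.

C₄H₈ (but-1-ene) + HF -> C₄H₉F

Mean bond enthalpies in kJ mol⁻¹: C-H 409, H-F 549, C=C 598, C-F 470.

Let D be the C-C bond energy.
Σ(broken) = 2×D + 8×409 + 1×598 + 1×549 = 4419 + 2D
Σ(formed) = 3×D + 1×470 + 9×409 = 4151 + 3D
ΔH = Σ(broken) − Σ(formed) = (4419 + 2D) − (4151 + 3D) = +268 − D
Setting this equal to −75 kJ gives D = 343 kJ/mol.

D(C-C) ≈ 343 kJ/mol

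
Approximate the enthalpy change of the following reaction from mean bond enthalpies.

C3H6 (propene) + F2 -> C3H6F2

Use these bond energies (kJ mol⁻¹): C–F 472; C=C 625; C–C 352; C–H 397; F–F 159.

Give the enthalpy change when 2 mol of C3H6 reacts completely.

Bonds broken (reactants):
  C–C: 1 × 352 = 352
  C–H: 6 × 397 = 2382
  C=C: 1 × 625 = 625
  F–F: 1 × 159 = 159
  Σ(broken) = 3518 kJ
Bonds formed (products):
  C–C: 2 × 352 = 704
  C–F: 2 × 472 = 944
  C–H: 6 × 397 = 2382
  Σ(formed) = 4030 kJ
ΔH = Σ(broken) − Σ(formed) = 3518 − 4030 = −512 kJ
For 2× the reaction as written: 2 × (−512) = −1024 kJ

ΔH = −1024 kJ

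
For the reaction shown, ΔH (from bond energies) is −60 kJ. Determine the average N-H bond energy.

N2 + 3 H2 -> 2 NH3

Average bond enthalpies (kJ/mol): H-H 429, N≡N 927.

D(N-H) ≈ 379 kJ/mol

Let D be the N-H bond energy.
Σ(broken) = 3×429 + 1×927 = 2214
Σ(formed) = 6×D = 6D
ΔH = Σ(broken) − Σ(formed) = (2214) − (6D) = +2214 − 6D
Setting this equal to −60 kJ gives 6D = 2274, so D = 379 kJ/mol.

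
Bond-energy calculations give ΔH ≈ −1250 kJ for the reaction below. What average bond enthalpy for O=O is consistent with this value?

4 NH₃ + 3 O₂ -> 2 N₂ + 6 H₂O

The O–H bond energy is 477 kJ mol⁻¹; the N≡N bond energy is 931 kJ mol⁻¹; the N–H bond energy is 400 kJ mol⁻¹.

D(O=O) ≈ 512 kJ/mol

Let D be the O=O bond energy.
Σ(broken) = 12×400 + 3×D = 4800 + 3D
Σ(formed) = 2×931 + 12×477 = 7586
ΔH = Σ(broken) − Σ(formed) = (4800 + 3D) − (7586) = −2786 + 3D
Setting this equal to −1250 kJ gives 3D = 1536, so D = 512 kJ/mol.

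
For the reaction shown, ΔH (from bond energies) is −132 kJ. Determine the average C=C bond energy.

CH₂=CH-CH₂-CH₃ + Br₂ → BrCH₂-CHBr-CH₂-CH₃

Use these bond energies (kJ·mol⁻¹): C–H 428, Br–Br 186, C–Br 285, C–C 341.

Let D be the C=C bond energy.
Σ(broken) = 1×186 + 2×341 + 8×428 + 1×D = 4292 + D
Σ(formed) = 2×285 + 3×341 + 8×428 = 5017
ΔH = Σ(broken) − Σ(formed) = (4292 + D) − (5017) = −725 + D
Setting this equal to −132 kJ gives D = 593 kJ/mol.

D(C=C) ≈ 593 kJ/mol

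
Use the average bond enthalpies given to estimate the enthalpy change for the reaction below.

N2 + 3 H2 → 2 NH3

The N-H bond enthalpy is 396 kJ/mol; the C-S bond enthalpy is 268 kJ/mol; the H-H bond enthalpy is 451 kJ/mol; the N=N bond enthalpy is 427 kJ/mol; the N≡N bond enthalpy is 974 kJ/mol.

ΔH ≈ −49 kJ

Bonds broken (reactants):
  H-H: 3 × 451 = 1353
  N≡N: 1 × 974 = 974
  Σ(broken) = 2327 kJ
Bonds formed (products):
  N-H: 6 × 396 = 2376
  Σ(formed) = 2376 kJ
ΔH = Σ(broken) − Σ(formed) = 2327 − 2376 = −49 kJ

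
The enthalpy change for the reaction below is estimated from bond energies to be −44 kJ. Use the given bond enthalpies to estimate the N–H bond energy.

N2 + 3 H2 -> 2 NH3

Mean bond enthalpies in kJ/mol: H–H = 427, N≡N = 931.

Let D be the N–H bond energy.
Σ(broken) = 3×427 + 1×931 = 2212
Σ(formed) = 6×D = 6D
ΔH = Σ(broken) − Σ(formed) = (2212) − (6D) = +2212 − 6D
Setting this equal to −44 kJ gives 6D = 2256, so D = 376 kJ/mol.

D(N–H) ≈ 376 kJ/mol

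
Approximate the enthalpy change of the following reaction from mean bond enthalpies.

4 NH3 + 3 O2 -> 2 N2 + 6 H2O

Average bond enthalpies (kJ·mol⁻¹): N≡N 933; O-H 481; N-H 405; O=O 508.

Bonds broken (reactants):
  N-H: 12 × 405 = 4860
  O=O: 3 × 508 = 1524
  Σ(broken) = 6384 kJ
Bonds formed (products):
  N≡N: 2 × 933 = 1866
  O-H: 12 × 481 = 5772
  Σ(formed) = 7638 kJ
ΔH = Σ(broken) − Σ(formed) = 6384 − 7638 = −1254 kJ

ΔH ≈ −1254 kJ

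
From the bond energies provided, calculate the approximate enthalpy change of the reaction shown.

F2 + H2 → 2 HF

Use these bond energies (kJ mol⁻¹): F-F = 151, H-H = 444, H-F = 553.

Bonds broken (reactants):
  F-F: 1 × 151 = 151
  H-H: 1 × 444 = 444
  Σ(broken) = 595 kJ
Bonds formed (products):
  H-F: 2 × 553 = 1106
  Σ(formed) = 1106 kJ
ΔH = Σ(broken) − Σ(formed) = 595 − 1106 = −511 kJ

ΔH ≈ −511 kJ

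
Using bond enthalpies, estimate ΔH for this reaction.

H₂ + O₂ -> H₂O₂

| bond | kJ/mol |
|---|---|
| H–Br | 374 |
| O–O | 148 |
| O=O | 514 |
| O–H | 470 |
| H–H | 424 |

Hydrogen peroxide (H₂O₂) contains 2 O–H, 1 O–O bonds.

Bonds broken (reactants):
  H–H: 1 × 424 = 424
  O=O: 1 × 514 = 514
  Σ(broken) = 938 kJ
Bonds formed (products):
  O–H: 2 × 470 = 940
  O–O: 1 × 148 = 148
  Σ(formed) = 1088 kJ
ΔH = Σ(broken) − Σ(formed) = 938 − 1088 = −150 kJ

ΔH ≈ −150 kJ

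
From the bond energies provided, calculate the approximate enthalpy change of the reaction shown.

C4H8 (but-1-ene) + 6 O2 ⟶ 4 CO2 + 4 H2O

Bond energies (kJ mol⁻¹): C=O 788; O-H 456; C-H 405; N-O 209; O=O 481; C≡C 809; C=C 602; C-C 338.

ΔH ≈ −2548 kJ

Bonds broken (reactants):
  C-C: 2 × 338 = 676
  C-H: 8 × 405 = 3240
  C=C: 1 × 602 = 602
  O=O: 6 × 481 = 2886
  Σ(broken) = 7404 kJ
Bonds formed (products):
  C=O: 8 × 788 = 6304
  O-H: 8 × 456 = 3648
  Σ(formed) = 9952 kJ
ΔH = Σ(broken) − Σ(formed) = 7404 − 9952 = −2548 kJ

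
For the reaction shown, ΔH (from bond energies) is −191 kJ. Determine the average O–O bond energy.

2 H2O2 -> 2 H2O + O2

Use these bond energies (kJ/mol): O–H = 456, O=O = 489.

D(O–O) ≈ 149 kJ/mol

Let D be the O–O bond energy.
Σ(broken) = 4×456 + 2×D = 1824 + 2D
Σ(formed) = 4×456 + 1×489 = 2313
ΔH = Σ(broken) − Σ(formed) = (1824 + 2D) − (2313) = −489 + 2D
Setting this equal to −191 kJ gives 2D = 298, so D = 149 kJ/mol.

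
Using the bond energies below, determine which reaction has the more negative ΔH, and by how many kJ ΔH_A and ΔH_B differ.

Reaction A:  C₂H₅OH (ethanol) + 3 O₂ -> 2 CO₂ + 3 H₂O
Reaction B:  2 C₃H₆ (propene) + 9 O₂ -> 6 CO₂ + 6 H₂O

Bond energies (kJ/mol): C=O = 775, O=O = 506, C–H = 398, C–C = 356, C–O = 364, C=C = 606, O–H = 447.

Reaction B, by 2303 kJ

Reaction A:
  Bonds broken (reactants):
    C–C: 1 × 356 = 356
    C–H: 5 × 398 = 1990
    C–O: 1 × 364 = 364
    O–H: 1 × 447 = 447
    O=O: 3 × 506 = 1518
    Σ(broken) = 4675 kJ
  Bonds formed (products):
    C=O: 4 × 775 = 3100
    O–H: 6 × 447 = 2682
    Σ(formed) = 5782 kJ
  ΔH_A = 4675 − 5782 = −1107 kJ
Reaction B:
  Bonds broken (reactants):
    C–C: 2 × 356 = 712
    C–H: 12 × 398 = 4776
    C=C: 2 × 606 = 1212
    O=O: 9 × 506 = 4554
    Σ(broken) = 11254 kJ
  Bonds formed (products):
    C=O: 12 × 775 = 9300
    O–H: 12 × 447 = 5364
    Σ(formed) = 14664 kJ
  ΔH_B = 11254 − 14664 = −3410 kJ
ΔH_A − ΔH_B = +2303 kJ, so reaction B has the more negative ΔH; |ΔH_A − ΔH_B| = 2303 kJ.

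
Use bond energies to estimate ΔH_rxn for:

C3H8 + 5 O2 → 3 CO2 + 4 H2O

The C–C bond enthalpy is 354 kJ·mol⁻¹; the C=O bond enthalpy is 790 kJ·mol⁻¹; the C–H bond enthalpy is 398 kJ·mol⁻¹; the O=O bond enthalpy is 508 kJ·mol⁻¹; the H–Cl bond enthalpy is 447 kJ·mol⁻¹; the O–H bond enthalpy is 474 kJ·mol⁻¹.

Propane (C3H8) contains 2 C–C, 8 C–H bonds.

Bonds broken (reactants):
  C–C: 2 × 354 = 708
  C–H: 8 × 398 = 3184
  O=O: 5 × 508 = 2540
  Σ(broken) = 6432 kJ
Bonds formed (products):
  C=O: 6 × 790 = 4740
  O–H: 8 × 474 = 3792
  Σ(formed) = 8532 kJ
ΔH = Σ(broken) − Σ(formed) = 6432 − 8532 = −2100 kJ

ΔH ≈ −2100 kJ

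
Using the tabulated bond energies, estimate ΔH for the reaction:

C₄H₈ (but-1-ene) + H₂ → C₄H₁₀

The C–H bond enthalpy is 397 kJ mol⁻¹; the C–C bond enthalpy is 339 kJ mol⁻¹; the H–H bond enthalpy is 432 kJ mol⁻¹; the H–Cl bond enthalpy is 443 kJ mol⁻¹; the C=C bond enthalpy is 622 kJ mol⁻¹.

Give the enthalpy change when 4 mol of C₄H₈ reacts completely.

ΔH = −316 kJ

Bonds broken (reactants):
  C–C: 2 × 339 = 678
  C–H: 8 × 397 = 3176
  C=C: 1 × 622 = 622
  H–H: 1 × 432 = 432
  Σ(broken) = 4908 kJ
Bonds formed (products):
  C–C: 3 × 339 = 1017
  C–H: 10 × 397 = 3970
  Σ(formed) = 4987 kJ
ΔH = Σ(broken) − Σ(formed) = 4908 − 4987 = −79 kJ
For 4× the reaction as written: 4 × (−79) = −316 kJ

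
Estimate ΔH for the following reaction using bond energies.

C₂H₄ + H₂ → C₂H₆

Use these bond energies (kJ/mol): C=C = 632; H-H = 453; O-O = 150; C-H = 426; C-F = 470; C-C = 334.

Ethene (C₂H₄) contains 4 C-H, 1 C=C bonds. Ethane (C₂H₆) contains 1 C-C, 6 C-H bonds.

ΔH ≈ −101 kJ

Bonds broken (reactants):
  C-H: 4 × 426 = 1704
  C=C: 1 × 632 = 632
  H-H: 1 × 453 = 453
  Σ(broken) = 2789 kJ
Bonds formed (products):
  C-C: 1 × 334 = 334
  C-H: 6 × 426 = 2556
  Σ(formed) = 2890 kJ
ΔH = Σ(broken) − Σ(formed) = 2789 − 2890 = −101 kJ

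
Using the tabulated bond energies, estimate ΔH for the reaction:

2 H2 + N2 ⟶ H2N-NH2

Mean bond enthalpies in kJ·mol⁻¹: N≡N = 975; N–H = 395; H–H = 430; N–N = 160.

ΔH ≈ +95 kJ

Bonds broken (reactants):
  H–H: 2 × 430 = 860
  N≡N: 1 × 975 = 975
  Σ(broken) = 1835 kJ
Bonds formed (products):
  N–H: 4 × 395 = 1580
  N–N: 1 × 160 = 160
  Σ(formed) = 1740 kJ
ΔH = Σ(broken) − Σ(formed) = 1835 − 1740 = +95 kJ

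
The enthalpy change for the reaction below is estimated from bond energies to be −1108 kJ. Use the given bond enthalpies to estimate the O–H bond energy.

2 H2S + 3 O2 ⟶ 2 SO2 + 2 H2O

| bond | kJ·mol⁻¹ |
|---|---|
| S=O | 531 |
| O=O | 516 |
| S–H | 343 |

D(O–H) ≈ 476 kJ/mol

Let D be the O–H bond energy.
Σ(broken) = 3×516 + 4×343 = 2920
Σ(formed) = 4×D + 4×531 = 2124 + 4D
ΔH = Σ(broken) − Σ(formed) = (2920) − (2124 + 4D) = +796 − 4D
Setting this equal to −1108 kJ gives 4D = 1904, so D = 476 kJ/mol.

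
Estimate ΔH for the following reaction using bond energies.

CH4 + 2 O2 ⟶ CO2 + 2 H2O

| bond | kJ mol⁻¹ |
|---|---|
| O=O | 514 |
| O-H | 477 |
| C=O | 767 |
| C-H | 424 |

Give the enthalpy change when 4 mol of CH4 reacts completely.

Bonds broken (reactants):
  C-H: 4 × 424 = 1696
  O=O: 2 × 514 = 1028
  Σ(broken) = 2724 kJ
Bonds formed (products):
  C=O: 2 × 767 = 1534
  O-H: 4 × 477 = 1908
  Σ(formed) = 3442 kJ
ΔH = Σ(broken) − Σ(formed) = 2724 − 3442 = −718 kJ
For 4× the reaction as written: 4 × (−718) = −2872 kJ

ΔH = −2872 kJ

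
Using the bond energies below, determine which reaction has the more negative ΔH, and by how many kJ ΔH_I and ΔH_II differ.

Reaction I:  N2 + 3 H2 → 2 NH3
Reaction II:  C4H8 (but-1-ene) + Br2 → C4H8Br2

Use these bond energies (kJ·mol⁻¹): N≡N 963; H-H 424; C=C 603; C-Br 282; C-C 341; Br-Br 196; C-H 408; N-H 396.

Reaction I:
  Bonds broken (reactants):
    H-H: 3 × 424 = 1272
    N≡N: 1 × 963 = 963
    Σ(broken) = 2235 kJ
  Bonds formed (products):
    N-H: 6 × 396 = 2376
    Σ(formed) = 2376 kJ
  ΔH_I = 2235 − 2376 = −141 kJ
Reaction II:
  Bonds broken (reactants):
    Br-Br: 1 × 196 = 196
    C-C: 2 × 341 = 682
    C-H: 8 × 408 = 3264
    C=C: 1 × 603 = 603
    Σ(broken) = 4745 kJ
  Bonds formed (products):
    C-Br: 2 × 282 = 564
    C-C: 3 × 341 = 1023
    C-H: 8 × 408 = 3264
    Σ(formed) = 4851 kJ
  ΔH_II = 4745 − 4851 = −106 kJ
ΔH_I − ΔH_II = −35 kJ, so reaction I has the more negative ΔH; |ΔH_I − ΔH_II| = 35 kJ.

Reaction I, by 35 kJ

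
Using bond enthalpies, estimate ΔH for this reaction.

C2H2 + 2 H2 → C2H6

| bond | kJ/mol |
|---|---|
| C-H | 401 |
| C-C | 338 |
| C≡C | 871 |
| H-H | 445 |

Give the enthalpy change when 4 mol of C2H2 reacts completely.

ΔH = −724 kJ

Bonds broken (reactants):
  C≡C: 1 × 871 = 871
  C-H: 2 × 401 = 802
  H-H: 2 × 445 = 890
  Σ(broken) = 2563 kJ
Bonds formed (products):
  C-C: 1 × 338 = 338
  C-H: 6 × 401 = 2406
  Σ(formed) = 2744 kJ
ΔH = Σ(broken) − Σ(formed) = 2563 − 2744 = −181 kJ
For 4× the reaction as written: 4 × (−181) = −724 kJ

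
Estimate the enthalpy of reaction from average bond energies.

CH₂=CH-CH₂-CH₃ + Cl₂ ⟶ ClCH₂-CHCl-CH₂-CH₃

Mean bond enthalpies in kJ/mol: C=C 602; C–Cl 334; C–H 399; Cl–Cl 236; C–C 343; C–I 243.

ΔH ≈ −173 kJ

Bonds broken (reactants):
  C–C: 2 × 343 = 686
  C–H: 8 × 399 = 3192
  C=C: 1 × 602 = 602
  Cl–Cl: 1 × 236 = 236
  Σ(broken) = 4716 kJ
Bonds formed (products):
  C–C: 3 × 343 = 1029
  C–Cl: 2 × 334 = 668
  C–H: 8 × 399 = 3192
  Σ(formed) = 4889 kJ
ΔH = Σ(broken) − Σ(formed) = 4716 − 4889 = −173 kJ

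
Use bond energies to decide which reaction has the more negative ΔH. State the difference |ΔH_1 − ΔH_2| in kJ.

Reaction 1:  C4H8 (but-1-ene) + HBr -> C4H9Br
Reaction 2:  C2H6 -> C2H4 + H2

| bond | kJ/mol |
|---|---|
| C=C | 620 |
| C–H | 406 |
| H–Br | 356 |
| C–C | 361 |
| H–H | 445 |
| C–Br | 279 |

Reaction 1, by 178 kJ

Reaction 1:
  Bonds broken (reactants):
    C–C: 2 × 361 = 722
    C–H: 8 × 406 = 3248
    C=C: 1 × 620 = 620
    H–Br: 1 × 356 = 356
    Σ(broken) = 4946 kJ
  Bonds formed (products):
    C–Br: 1 × 279 = 279
    C–C: 3 × 361 = 1083
    C–H: 9 × 406 = 3654
    Σ(formed) = 5016 kJ
  ΔH_1 = 4946 − 5016 = −70 kJ
Reaction 2:
  Bonds broken (reactants):
    C–C: 1 × 361 = 361
    C–H: 6 × 406 = 2436
    Σ(broken) = 2797 kJ
  Bonds formed (products):
    C–H: 4 × 406 = 1624
    C=C: 1 × 620 = 620
    H–H: 1 × 445 = 445
    Σ(formed) = 2689 kJ
  ΔH_2 = 2797 − 2689 = +108 kJ
ΔH_1 − ΔH_2 = −178 kJ, so reaction 1 has the more negative ΔH; |ΔH_1 − ΔH_2| = 178 kJ.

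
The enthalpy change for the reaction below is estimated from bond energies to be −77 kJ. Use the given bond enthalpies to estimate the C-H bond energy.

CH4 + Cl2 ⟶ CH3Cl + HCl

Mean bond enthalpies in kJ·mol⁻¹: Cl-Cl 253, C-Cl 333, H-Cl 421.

D(C-H) ≈ 424 kJ/mol

Let D be the C-H bond energy.
Σ(broken) = 4×D + 1×253 = 253 + 4D
Σ(formed) = 1×333 + 3×D + 1×421 = 754 + 3D
ΔH = Σ(broken) − Σ(formed) = (253 + 4D) − (754 + 3D) = −501 + D
Setting this equal to −77 kJ gives D = 424 kJ/mol.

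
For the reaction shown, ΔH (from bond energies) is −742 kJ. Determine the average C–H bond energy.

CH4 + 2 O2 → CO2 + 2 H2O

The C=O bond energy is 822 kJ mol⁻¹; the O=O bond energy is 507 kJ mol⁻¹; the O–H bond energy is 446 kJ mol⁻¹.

Let D be the C–H bond energy.
Σ(broken) = 4×D + 2×507 = 1014 + 4D
Σ(formed) = 2×822 + 4×446 = 3428
ΔH = Σ(broken) − Σ(formed) = (1014 + 4D) − (3428) = −2414 + 4D
Setting this equal to −742 kJ gives 4D = 1672, so D = 418 kJ/mol.

D(C–H) ≈ 418 kJ/mol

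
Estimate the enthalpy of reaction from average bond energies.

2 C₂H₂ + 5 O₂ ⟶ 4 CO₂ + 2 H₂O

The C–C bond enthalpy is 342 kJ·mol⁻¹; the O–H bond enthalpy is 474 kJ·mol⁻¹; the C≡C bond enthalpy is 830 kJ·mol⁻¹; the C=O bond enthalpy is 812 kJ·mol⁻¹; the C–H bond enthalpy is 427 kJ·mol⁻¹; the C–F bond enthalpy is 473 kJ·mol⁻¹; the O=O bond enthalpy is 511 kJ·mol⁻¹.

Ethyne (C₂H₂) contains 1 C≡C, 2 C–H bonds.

Bonds broken (reactants):
  C≡C: 2 × 830 = 1660
  C–H: 4 × 427 = 1708
  O=O: 5 × 511 = 2555
  Σ(broken) = 5923 kJ
Bonds formed (products):
  C=O: 8 × 812 = 6496
  O–H: 4 × 474 = 1896
  Σ(formed) = 8392 kJ
ΔH = Σ(broken) − Σ(formed) = 5923 − 8392 = −2469 kJ

ΔH ≈ −2469 kJ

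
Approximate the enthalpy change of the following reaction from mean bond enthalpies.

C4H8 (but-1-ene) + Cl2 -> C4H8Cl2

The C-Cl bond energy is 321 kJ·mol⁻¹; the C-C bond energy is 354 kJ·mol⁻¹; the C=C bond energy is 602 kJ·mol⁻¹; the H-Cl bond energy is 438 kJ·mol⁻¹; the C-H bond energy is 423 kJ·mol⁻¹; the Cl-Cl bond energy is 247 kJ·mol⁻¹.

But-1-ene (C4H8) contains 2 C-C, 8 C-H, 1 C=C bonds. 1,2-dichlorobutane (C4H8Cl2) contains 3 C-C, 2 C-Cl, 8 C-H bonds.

Bonds broken (reactants):
  C-C: 2 × 354 = 708
  C-H: 8 × 423 = 3384
  C=C: 1 × 602 = 602
  Cl-Cl: 1 × 247 = 247
  Σ(broken) = 4941 kJ
Bonds formed (products):
  C-C: 3 × 354 = 1062
  C-Cl: 2 × 321 = 642
  C-H: 8 × 423 = 3384
  Σ(formed) = 5088 kJ
ΔH = Σ(broken) − Σ(formed) = 4941 − 5088 = −147 kJ

ΔH ≈ −147 kJ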